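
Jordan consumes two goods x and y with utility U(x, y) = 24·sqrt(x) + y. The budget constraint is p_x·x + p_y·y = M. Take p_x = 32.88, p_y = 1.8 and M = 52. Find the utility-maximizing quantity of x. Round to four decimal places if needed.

Solve: √x = 12·p_y/p_x, so x*(p_x,p_y) = (12·p_y/p_x)², and y* = (M − p_x·x*)/p_y.
Plugging in: x* = (12·1.8/32.88)² = 0.4316.

x* = 0.4316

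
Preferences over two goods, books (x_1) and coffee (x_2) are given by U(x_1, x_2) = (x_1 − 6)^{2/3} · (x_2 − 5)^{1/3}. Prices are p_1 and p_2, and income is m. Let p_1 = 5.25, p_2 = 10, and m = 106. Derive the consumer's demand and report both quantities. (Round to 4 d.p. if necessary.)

x_1* = 9.1111, x_2* = 5.8167

MRS = 2·(x_2−5)/(x_1−6). Tangency with p_1/p_2 gives x_2−5 = (1/2)·(p_1/p_2)·(x_1−6).
After buying the subsistence bundle (6, 5), a share 2/3 of the remaining income goes to x_1: x_1* = 6 + 2/3·(m − 6p_1 − 5p_2)/p_1.
Discretionary income = 106 − 6·5.25 − 5·10 = 24.5; x_1* = 6 + 2/3·24.5/5.25 = 9.1111; x_2* = 5 + 1/3·24.5/10 = 5.8167.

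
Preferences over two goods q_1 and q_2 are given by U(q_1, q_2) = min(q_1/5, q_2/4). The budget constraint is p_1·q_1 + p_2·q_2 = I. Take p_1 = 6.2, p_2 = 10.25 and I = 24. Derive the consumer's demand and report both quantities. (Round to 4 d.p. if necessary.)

q_1* = 1.6667, q_2* = 1.3333

Leontief preferences: the optimum is at the kink where q_1/5 = q_2/4, i.e. q_2 = (4/5)·q_1.
Budget: p_1·q_1 + p_2·(4/5)·q_1 = I, so (5·p_1 + 4·p_2)·q_1 = 5·I.
Demand: q_1*(p_1,p_2,I) = 5·I/(5·p_1 + 4·p_2), q_2* = 4·I/(5·p_1 + 4·p_2).
Here 5·6.2 + 4·10.25 = 72, giving q_1* = 1.6667 and q_2* = 1.3333.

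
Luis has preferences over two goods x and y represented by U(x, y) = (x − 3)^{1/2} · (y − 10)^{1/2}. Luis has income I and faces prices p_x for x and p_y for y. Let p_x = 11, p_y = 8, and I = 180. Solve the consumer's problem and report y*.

y* = 14.1875

Let x' = x−3, y' = y−10. MRS = y'/x' = p_x/p_y.
Substituting into the budget: x* = 3 + 0.5·(I − 3·p_x − 10·p_y)/p_x, and y* = 10 + 0.5·(…)/p_y.
Discretionary income = 180 − 3·11 − 10·8 = 67; y* = 10 + 0.5·67/8 = 14.1875.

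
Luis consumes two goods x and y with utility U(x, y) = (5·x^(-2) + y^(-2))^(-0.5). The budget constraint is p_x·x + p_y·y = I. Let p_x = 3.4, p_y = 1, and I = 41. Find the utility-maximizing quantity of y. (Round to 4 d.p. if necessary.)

y* = 8.4251

From the CES first-order condition, 5·(y/x)^(3) = p_x/p_y.
Hence y/x = ((1/5)·p_x/p_y)^(1/(3)), i.e. raised to the 1/3 power.
Substitute y = (y/x)·x into the budget: x* = I/(p_x + p_y·(y/x)).
Numerically y/x = 0.879366, so x* = 41/(3.4 + 1·0.879366) = 9.5809 and y* = 0.879366·9.5809 = 8.4251.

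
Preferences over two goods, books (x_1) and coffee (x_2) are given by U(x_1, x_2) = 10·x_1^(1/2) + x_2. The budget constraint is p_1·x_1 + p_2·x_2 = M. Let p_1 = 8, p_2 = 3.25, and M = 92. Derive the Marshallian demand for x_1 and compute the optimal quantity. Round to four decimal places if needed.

x_1* = 4.126

Utility is quasi-linear in x_2; the FOC for x_1 is 5/√x_1 = p_1/p_2.
Thus x_1* = (5·p_2/p_1)² — independent of M — with the rest of income spent on x_2.
Plugging in: x_1* = (5·3.25/8)² = 4.126.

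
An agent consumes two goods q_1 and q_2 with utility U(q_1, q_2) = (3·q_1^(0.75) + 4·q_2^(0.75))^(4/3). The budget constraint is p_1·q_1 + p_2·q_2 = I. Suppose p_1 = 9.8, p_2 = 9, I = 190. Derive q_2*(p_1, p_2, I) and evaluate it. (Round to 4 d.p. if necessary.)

q_2* = 16.9557

MU_q_1 ∝ 3·q_1^(-0.25), MU_q_2 ∝ 4·q_2^(-0.25), so MRS = (3/4)·(q_2/q_1)^(0.25) = p_1/p_2.
Hence q_2/q_1 = ((4/3)·p_1/p_2)^(1/(0.25)), i.e. raised to the 4 power.
With the ratio pinned down, the budget gives q_1* = I/(p_1 + p_2·(q_2/q_1)) and q_2* = (q_2/q_1)·q_1*.
Numerically q_2/q_1 = 4.443132, so q_1* = 190/(9.8 + 9·4.443132) = 3.8162 and q_2* = 4.443132·3.8162 = 16.9557.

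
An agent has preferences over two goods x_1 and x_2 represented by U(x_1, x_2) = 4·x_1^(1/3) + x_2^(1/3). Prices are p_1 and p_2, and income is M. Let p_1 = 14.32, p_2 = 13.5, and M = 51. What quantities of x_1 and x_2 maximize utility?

Substitute x_2 = (x_2/x_1)·x_1 into the budget: x_1* = M/(p_1 + p_2·(x_2/x_1)).
Numerically x_2/x_1 = 0.13656, so x_1* = 51/(14.32 + 13.5·0.13656) = 3.1552 and x_2* = 0.13656·3.1552 = 0.4309.

x_1* = 3.1552, x_2* = 0.4309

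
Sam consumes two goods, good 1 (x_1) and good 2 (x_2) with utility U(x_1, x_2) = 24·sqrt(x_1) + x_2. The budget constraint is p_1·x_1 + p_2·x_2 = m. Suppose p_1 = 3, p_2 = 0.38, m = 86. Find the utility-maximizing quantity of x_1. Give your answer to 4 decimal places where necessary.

x_1* = 2.3104

MU_x_1 = 12/√x_1, MU_x_2 = 1. Tangency: 12/√x_1 = p_1/p_2.
Solve: √x_1 = 12·p_2/p_1, so x_1*(p_1,p_2) = (12·p_2/p_1)², and x_2* = (m − p_1·x_1*)/p_2.
Plugging in: x_1* = (12·0.38/3)² = 2.3104.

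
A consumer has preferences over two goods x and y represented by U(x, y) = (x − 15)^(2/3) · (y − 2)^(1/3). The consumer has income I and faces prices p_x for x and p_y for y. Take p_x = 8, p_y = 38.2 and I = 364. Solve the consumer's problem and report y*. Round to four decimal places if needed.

y* = 3.4625

This is Cobb-Douglas in (x−15, y−2): tangency gives 2/3·p_y·(y−2) = 1/3·p_x·(x−15).
Substituting into the budget: x* = 15 + 2/3·(I − 15·p_x − 2·p_y)/p_x, and y* = 2 + 1/3·(…)/p_y.
Discretionary income = 364 − 15·8 − 2·38.2 = 167.6; y* = 2 + 1/3·167.6/38.2 = 3.4625.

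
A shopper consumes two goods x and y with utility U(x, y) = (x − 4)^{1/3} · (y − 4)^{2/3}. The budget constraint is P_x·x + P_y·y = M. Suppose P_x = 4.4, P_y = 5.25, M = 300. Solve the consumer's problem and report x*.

After buying the subsistence bundle (4, 4), a share 1/3 of the remaining income goes to x: x* = 4 + 1/3·(M − 4P_x − 4P_y)/P_x.
Discretionary income = 300 − 4·4.4 − 4·5.25 = 261.4; x* = 4 + 1/3·261.4/4.4 = 23.803.

x* = 23.803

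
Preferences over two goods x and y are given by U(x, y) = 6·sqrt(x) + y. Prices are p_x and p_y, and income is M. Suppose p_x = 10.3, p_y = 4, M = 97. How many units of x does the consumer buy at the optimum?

x* = 1.3573

Solve: √x = 3·p_y/p_x, so x*(p_x,p_y) = (3·p_y/p_x)², and y* = (M − p_x·x*)/p_y.
Plugging in: x* = (3·4/10.3)² = 1.3573.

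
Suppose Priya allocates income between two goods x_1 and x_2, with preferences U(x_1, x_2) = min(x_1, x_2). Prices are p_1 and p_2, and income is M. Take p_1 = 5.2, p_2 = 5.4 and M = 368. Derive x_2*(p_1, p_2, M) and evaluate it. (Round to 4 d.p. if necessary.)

x_2* = 34.717

With perfect complements, no substitution: consume in ratio x_1:x_2 = 1:1.
Budget: p_1·x_1 + p_2·x_1 = M, so (p_1 + p_2)·x_1 = M.
Demand: x_1*(p_1,p_2,M) = M/(p_1 + p_2), x_2* = M/(p_1 + p_2).
Here 5.2 + 5.4 = 10.6, giving x_2* = 34.717.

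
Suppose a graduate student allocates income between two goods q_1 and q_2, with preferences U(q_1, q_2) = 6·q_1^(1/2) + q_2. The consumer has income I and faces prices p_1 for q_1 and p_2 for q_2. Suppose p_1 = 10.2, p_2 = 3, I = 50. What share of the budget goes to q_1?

share on q_1 = 0.1588

MU_q_1 = 3/√q_1, MU_q_2 = 1. Tangency: 3/√q_1 = p_1/p_2.
Solve: √q_1 = 3·p_2/p_1, so q_1*(p_1,p_2) = (3·p_2/p_1)², and q_2* = (I − p_1·q_1*)/p_2.
Plugging in: q_1* = (3·3/10.2)² = 0.7785, q_2* = 14.0196.
Expenditure on q_1: 10.2·0.7785 = 7.9412; share = 0.1588.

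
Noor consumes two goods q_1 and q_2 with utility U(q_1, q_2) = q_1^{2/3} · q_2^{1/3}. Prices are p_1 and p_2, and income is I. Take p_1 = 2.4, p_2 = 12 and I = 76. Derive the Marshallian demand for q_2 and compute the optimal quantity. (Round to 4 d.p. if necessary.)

q_2* = 2.1111

Demand: q_1*(p_1,p_2,I) = 2/3·I/p_1 and q_2* = 1/3·I/p_2.
At p_1=2.4, p_2=12, I=76: q_2* = 1/3·76/12 = 2.1111.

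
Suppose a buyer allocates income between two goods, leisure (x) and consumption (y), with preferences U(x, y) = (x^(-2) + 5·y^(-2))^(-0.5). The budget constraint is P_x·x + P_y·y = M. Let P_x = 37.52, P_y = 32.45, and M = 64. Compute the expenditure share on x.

share on x = 0.3918

MU_x ∝ x^(-3), MU_y ∝ 5·y^(-3), so MRS = (1/5)·(y/x)^(3) = P_x/P_y.
Hence y/x = (5·P_x/P_y)^(1/(3)), i.e. raised to the 1/3 power.
Substitute y = (y/x)·x into the budget: x* = M/(P_x + P_y·(y/x)).
Numerically y/x = 1.794759, so x* = 64/(37.52 + 32.45·1.794759) = 0.6683 and y* = 1.794759·0.6683 = 1.1995.
Expenditure on x: 37.52·0.6683 = 25.076; share = 0.3918.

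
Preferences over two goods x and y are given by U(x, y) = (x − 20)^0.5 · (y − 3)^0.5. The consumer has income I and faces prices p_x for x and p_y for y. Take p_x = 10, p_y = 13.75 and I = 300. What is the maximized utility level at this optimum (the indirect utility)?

V = 2.5051

Discretionary income = 300 − 20·10 − 3·13.75 = 58.75; x* = 20 + 0.5·58.75/10 = 22.9375; y* = 3 + 0.5·58.75/13.75 = 5.1364.
Utility at the optimum: U(22.9375, 5.1364) = 2.5051.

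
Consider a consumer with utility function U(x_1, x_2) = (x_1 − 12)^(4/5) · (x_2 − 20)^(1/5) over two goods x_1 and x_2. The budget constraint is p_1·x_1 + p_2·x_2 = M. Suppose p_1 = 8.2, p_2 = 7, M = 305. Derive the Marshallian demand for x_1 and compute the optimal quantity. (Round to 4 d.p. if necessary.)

x_1* = 18.4976

This is Cobb-Douglas in (x_1−12, x_2−20): tangency gives 0.8·p_2·(x_2−20) = 0.2·p_1·(x_1−12).
After buying the subsistence bundle (12, 20), a share 0.8 of the remaining income goes to x_1: x_1* = 12 + 0.8·(M − 12p_1 − 20p_2)/p_1.
Discretionary income = 305 − 12·8.2 − 20·7 = 66.6; x_1* = 12 + 0.8·66.6/8.2 = 18.4976.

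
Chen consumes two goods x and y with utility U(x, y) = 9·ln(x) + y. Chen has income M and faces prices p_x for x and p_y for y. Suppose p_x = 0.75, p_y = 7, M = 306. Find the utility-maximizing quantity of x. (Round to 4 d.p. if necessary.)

x* = 84

So x*(p_x,p_y) = 9·p_y/p_x, independent of income; and y* = (M − 9·p_y)/p_y.
At the given prices: x* = 9·7/0.75 = 84.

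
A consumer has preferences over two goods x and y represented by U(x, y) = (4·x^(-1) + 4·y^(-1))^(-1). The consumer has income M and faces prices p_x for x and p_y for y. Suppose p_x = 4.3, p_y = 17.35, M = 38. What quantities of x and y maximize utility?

x* = 2.9372, y* = 1.4622

MU_x ∝ 4·x^(-2), MU_y ∝ 4·y^(-2), so MRS = (y/x)^(2) = p_x/p_y.
Hence y/x = (p_x/p_y)^(1/(2)), i.e. raised to the 0.5 power.
Substitute y = (y/x)·x into the budget: x* = M/(p_x + p_y·(y/x)).
Numerically y/x = 0.497834, so x* = 38/(4.3 + 17.35·0.497834) = 2.9372 and y* = 0.497834·2.9372 = 1.4622.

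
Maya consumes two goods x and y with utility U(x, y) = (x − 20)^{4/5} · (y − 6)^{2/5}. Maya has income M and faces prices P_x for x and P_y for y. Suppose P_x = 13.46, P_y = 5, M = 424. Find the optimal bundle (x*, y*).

After buying the subsistence bundle (20, 6), a share 2/3 of the remaining income goes to x: x* = 20 + 2/3·(M − 20P_x − 6P_y)/P_x.
Discretionary income = 424 − 20·13.46 − 6·5 = 124.8; x* = 20 + 2/3·124.8/13.46 = 26.1813; y* = 6 + 1/3·124.8/5 = 14.32.

x* = 26.1813, y* = 14.32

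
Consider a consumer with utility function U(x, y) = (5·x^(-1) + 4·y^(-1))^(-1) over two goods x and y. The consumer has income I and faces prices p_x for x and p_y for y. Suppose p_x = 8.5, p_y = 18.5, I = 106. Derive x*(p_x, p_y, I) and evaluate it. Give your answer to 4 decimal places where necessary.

x* = 5.3763

MU_x ∝ 5·x^(-2), MU_y ∝ 4·y^(-2), so MRS = (5/4)·(y/x)^(2) = p_x/p_y.
Solve for the ratio: y/x = [(4/5)·p_x/p_y]^(0.5).
With the ratio pinned down, the budget gives x* = I/(p_x + p_y·(y/x)) and y* = (y/x)·x*.
Numerically y/x = 0.606274, so x* = 106/(8.5 + 18.5·0.606274) = 5.3763.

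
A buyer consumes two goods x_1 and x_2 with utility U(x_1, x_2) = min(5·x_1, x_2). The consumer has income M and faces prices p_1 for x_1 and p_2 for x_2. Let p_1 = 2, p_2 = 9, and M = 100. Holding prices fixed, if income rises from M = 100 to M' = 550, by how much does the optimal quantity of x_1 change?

With perfect complements, no substitution: consume in ratio x_1:x_2 = 1:5.
Budget: p_1·x_1 + p_2·5·x_1 = M, so (p_1 + 5·p_2)·x_1 = M.
Demand: x_1*(p_1,p_2,M) = M/(p_1 + 5·p_2), x_2* = 5·M/(p_1 + 5·p_2).
Here 2 + 5·9 = 47, giving x_1* = 2.1277.
At M' = 550: x_1* = 11.7021. Change: 11.7021 − 2.1277 = 9.5745.

Δx_1* = 9.5745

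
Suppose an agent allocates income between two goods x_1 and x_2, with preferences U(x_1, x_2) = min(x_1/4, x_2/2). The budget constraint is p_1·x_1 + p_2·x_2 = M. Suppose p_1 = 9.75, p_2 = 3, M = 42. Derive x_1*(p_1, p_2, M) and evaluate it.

Leontief preferences: the optimum is at the kink where x_1/4 = x_2/2, i.e. x_2 = (1/2)·x_1.
Budget: p_1·x_1 + p_2·(1/2)·x_1 = M, so (4·p_1 + 2·p_2)·x_1 = 4·M.
Demand: x_1*(p_1,p_2,M) = 4·M/(4·p_1 + 2·p_2), x_2* = 2·M/(4·p_1 + 2·p_2).
Here 4·9.75 + 2·3 = 45, giving x_1* = 3.7333.

x_1* = 3.7333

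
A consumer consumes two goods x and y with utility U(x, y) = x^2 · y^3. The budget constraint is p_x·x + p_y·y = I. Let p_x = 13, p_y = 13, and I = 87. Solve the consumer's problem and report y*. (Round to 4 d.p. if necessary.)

y* = 4.0154

At p_x=13, p_y=13, I=87: y* = 0.6·87/13 = 4.0154.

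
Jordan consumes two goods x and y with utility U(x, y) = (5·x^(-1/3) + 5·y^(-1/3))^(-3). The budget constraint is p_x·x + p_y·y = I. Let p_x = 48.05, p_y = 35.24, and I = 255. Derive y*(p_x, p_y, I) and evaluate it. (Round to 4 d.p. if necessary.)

y* = 3.4779

From the CES first-order condition, (y/x)^(4/3) = p_x/p_y.
Solve for the ratio: y/x = [p_x/p_y]^(0.75).
Substitute y = (y/x)·x into the budget: x* = I/(p_x + p_y·(y/x)).
Numerically y/x = 1.261808, so x* = 255/(48.05 + 35.24·1.261808) = 2.7563 and y* = 1.261808·2.7563 = 3.4779.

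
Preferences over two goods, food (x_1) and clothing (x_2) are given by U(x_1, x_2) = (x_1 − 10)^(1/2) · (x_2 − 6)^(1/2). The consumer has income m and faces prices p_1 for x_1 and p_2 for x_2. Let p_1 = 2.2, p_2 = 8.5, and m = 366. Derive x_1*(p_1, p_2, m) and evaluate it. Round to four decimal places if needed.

x_1* = 76.5909

After buying the subsistence bundle (10, 6), a share 0.5 of the remaining income goes to x_1: x_1* = 10 + 0.5·(m − 10p_1 − 6p_2)/p_1.
Discretionary income = 366 − 10·2.2 − 6·8.5 = 293; x_1* = 10 + 0.5·293/2.2 = 76.5909.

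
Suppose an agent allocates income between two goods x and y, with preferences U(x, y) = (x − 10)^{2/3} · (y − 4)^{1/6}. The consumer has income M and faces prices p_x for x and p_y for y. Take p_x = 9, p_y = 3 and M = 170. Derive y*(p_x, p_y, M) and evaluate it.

Let x' = x−10, y' = y−4. MRS = 4·y'/x' = p_x/p_y.
Substituting into the budget: x* = 10 + 0.8·(M − 10·p_x − 4·p_y)/p_x, and y* = 4 + 0.2·(…)/p_y.
Discretionary income = 170 − 10·9 − 4·3 = 68; y* = 4 + 0.2·68/3 = 8.5333.

y* = 8.5333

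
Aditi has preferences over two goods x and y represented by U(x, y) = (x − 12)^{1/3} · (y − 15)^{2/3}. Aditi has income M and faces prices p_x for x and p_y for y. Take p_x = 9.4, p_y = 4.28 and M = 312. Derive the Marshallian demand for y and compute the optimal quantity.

y* = 36.028

MRS = (1/2)·(y−15)/(x−12). Tangency with p_x/p_y gives y−15 = 2·(p_x/p_y)·(x−12).
After buying the subsistence bundle (12, 15), a share 1/3 of the remaining income goes to x: x* = 12 + 1/3·(M − 12p_x − 15p_y)/p_x.
Discretionary income = 312 − 12·9.4 − 15·4.28 = 135; y* = 15 + 2/3·135/4.28 = 36.028.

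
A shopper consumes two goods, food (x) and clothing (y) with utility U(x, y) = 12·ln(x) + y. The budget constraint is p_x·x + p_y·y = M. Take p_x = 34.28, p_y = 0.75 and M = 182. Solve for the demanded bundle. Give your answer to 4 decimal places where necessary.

Set MRS = p_x/p_y: (12/x)/1 = p_x/p_y.
So x*(p_x,p_y) = 12·p_y/p_x, independent of income; and y* = (M − 12·p_y)/p_y.
At the given prices: x* = 12·0.75/34.28 = 0.2625, and y* = 230.6667.

x* = 0.2625, y* = 230.6667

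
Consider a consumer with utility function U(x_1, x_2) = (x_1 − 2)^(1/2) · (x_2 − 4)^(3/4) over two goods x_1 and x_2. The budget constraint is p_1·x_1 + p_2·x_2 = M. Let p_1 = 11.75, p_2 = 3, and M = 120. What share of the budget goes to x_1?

MRS = (2/3)·(x_2−4)/(x_1−2). Tangency with p_1/p_2 gives x_2−4 = (3/2)·(p_1/p_2)·(x_1−2).
Substituting into the budget: x_1* = 2 + 0.4·(M − 2·p_1 − 4·p_2)/p_1, and x_2* = 4 + 0.6·(…)/p_2.
Discretionary income = 120 − 2·11.75 − 4·3 = 84.5; x_1* = 2 + 0.4·84.5/11.75 = 4.8766; x_2* = 4 + 0.6·84.5/3 = 20.9.
Expenditure on x_1: 11.75·4.8766 = 57.3; share = 0.4775.

share on x_1 = 0.4775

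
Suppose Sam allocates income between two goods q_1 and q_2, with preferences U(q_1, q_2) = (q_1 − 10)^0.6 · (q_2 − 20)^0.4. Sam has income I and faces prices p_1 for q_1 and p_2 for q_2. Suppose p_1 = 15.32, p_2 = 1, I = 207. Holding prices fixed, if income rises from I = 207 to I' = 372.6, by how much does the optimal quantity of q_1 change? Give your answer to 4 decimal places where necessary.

This is Cobb-Douglas in (q_1−10, q_2−20): tangency gives 0.6·p_2·(q_2−20) = 0.4·p_1·(q_1−10).
Substituting into the budget: q_1* = 10 + 0.6·(I − 10·p_1 − 20·p_2)/p_1, and q_2* = 20 + 0.4·(…)/p_2.
Discretionary income = 207 − 10·15.32 − 20·1 = 33.8; q_1* = 10 + 0.6·33.8/15.32 = 11.3238.
At I' = 372.6: q_1* = 17.8094. Change: 17.8094 − 11.3238 = 6.4856.

Δq_1* = 6.4856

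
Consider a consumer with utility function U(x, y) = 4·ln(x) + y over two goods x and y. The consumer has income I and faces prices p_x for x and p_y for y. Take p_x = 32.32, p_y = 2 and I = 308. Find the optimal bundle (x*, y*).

x* = 0.2475, y* = 150

At the given prices: x* = 4·2/32.32 = 0.2475, and y* = 150.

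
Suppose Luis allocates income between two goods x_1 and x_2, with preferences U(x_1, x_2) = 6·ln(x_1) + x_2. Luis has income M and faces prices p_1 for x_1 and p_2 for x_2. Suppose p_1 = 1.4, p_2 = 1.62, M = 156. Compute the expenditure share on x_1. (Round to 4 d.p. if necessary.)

share on x_1 = 0.0623

Set MRS = p_1/p_2: (6/x_1)/1 = p_1/p_2.
So x_1*(p_1,p_2) = 6·p_2/p_1, independent of income; and x_2* = (M − 6·p_2)/p_2.
At the given prices: x_1* = 6·1.62/1.4 = 6.9429, and x_2* = 90.2963.
Expenditure on x_1: 1.4·6.9429 = 9.72; share = 0.0623.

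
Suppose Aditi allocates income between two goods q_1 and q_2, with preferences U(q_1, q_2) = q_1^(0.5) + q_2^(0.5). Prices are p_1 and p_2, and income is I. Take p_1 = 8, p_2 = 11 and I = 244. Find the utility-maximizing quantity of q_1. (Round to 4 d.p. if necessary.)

From the CES first-order condition, (q_2/q_1)^(0.5) = p_1/p_2.
Hence q_2/q_1 = (p_1/p_2)^(1/(0.5)), i.e. raised to the 2 power.
With the ratio pinned down, the budget gives q_1* = I/(p_1 + p_2·(q_2/q_1)) and q_2* = (q_2/q_1)·q_1*.
Numerically q_2/q_1 = 0.528926, so q_1* = 244/(8 + 11·0.528926) = 17.6579.

q_1* = 17.6579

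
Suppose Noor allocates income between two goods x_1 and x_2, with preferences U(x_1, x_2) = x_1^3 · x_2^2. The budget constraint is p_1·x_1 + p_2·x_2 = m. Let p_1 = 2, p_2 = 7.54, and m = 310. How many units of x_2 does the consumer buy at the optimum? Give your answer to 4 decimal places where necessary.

Demand: x_1*(p_1,p_2,m) = 0.6·m/p_1 and x_2* = 0.4·m/p_2.
At p_1=2, p_2=7.54, m=310: x_2* = 0.4·310/7.54 = 16.4456.

x_2* = 16.4456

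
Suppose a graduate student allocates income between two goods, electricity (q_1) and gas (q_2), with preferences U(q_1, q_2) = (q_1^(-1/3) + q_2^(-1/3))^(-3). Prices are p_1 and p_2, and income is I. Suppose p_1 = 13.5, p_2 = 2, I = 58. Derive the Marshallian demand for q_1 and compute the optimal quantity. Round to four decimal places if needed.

q_1* = 2.6514

From the CES first-order condition, (q_2/q_1)^(4/3) = p_1/p_2.
Solve for the ratio: q_2/q_1 = [p_1/p_2]^(0.75).
Substitute q_2 = (q_2/q_1)·q_1 into the budget: q_1* = I/(p_1 + p_2·(q_2/q_1)).
Numerically q_2/q_1 = 4.187722, so q_1* = 58/(13.5 + 2·4.187722) = 2.6514.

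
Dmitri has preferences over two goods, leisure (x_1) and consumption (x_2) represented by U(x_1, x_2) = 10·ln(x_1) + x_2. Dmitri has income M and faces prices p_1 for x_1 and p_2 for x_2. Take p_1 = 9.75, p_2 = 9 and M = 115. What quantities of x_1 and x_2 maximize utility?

MU_x_1 = 10/x_1, MU_x_2 = 1. Tangency: 10/x_1 = p_1/p_2.
So x_1*(p_1,p_2) = 10·p_2/p_1, independent of income; and x_2* = (M − 10·p_2)/p_2.
At the given prices: x_1* = 10·9/9.75 = 9.2308, and x_2* = 2.7778.

x_1* = 9.2308, x_2* = 2.7778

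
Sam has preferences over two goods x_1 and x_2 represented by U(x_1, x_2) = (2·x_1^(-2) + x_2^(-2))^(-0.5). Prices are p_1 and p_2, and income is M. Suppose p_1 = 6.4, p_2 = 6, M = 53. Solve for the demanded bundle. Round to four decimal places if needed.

x_1* = 4.7045, x_2* = 3.8152

Numerically x_2/x_1 = 0.81096, so x_1* = 53/(6.4 + 6·0.81096) = 4.7045 and x_2* = 0.81096·4.7045 = 3.8152.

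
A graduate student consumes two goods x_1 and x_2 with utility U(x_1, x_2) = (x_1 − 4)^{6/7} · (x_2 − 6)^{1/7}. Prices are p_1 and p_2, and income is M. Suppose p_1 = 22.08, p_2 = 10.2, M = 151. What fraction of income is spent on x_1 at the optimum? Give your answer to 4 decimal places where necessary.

share on x_1 = 0.5933

Let x_1' = x_1−4, x_2' = x_2−6. MRS = 6·x_2'/x_1' = p_1/p_2.
After buying the subsistence bundle (4, 6), a share 6/7 of the remaining income goes to x_1: x_1* = 4 + 6/7·(M − 4p_1 − 6p_2)/p_1.
Discretionary income = 151 − 4·22.08 − 6·10.2 = 1.48; x_1* = 4 + 6/7·1.48/22.08 = 4.0575; x_2* = 6 + 1/7·1.48/10.2 = 6.0207.
Expenditure on x_1: 22.08·4.0575 = 89.5886; share = 0.5933.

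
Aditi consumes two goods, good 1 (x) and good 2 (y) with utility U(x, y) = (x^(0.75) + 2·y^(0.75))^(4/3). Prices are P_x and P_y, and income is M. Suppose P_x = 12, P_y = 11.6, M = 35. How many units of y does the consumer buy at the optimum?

Substitute y = (y/x)·x into the budget: x* = M/(P_x + P_y·(y/x)).
Numerically y/x = 18.323693, so x* = 35/(12 + 11.6·18.323693) = 0.1559 and y* = 18.323693·0.1559 = 2.856.

y* = 2.856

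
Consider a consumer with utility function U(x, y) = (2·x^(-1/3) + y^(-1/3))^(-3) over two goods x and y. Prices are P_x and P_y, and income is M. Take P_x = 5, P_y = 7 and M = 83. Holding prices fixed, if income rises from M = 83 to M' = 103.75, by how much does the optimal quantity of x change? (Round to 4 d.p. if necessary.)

From the CES first-order condition, 2·(y/x)^(4/3) = P_x/P_y.
Solve for the ratio: y/x = [(1/2)·P_x/P_y]^(0.75).
Substitute y = (y/x)·x into the budget: x* = M/(P_x + P_y·(y/x)).
Numerically y/x = 0.461989, so x* = 83/(5 + 7·0.461989) = 10.0803.
At M' = 103.75: x* = 12.6003. Change: 12.6003 − 10.0803 = 2.5201.

Δx* = 2.5201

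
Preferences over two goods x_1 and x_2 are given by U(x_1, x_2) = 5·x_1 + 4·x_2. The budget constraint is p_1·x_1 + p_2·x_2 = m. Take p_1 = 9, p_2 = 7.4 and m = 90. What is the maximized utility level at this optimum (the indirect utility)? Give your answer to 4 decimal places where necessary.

V = 50

Linear utility — the consumer picks whichever good has higher MU/price: 5/9 = 0.5556 vs 4/7.4 = 0.5405.
x_1 gives more utility per dollar, so spend all income on x_1: x_1* = m/p_1, x_2* = 0.
Numerically: x_1* = 10, x_2* = 0.
Utility at the optimum: U(10, 0) = 50.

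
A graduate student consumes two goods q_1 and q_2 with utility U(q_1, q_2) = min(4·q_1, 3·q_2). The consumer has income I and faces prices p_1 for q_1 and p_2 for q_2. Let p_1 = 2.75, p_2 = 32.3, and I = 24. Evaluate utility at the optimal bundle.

Leontief preferences: the optimum is at the kink where q_1/3 = q_2/4, i.e. q_2 = (4/3)·q_1.
Budget: p_1·q_1 + p_2·(4/3)·q_1 = I, so (3·p_1 + 4·p_2)·q_1 = 3·I.
Demand: q_1*(p_1,p_2,I) = 3·I/(3·p_1 + 4·p_2), q_2* = 4·I/(3·p_1 + 4·p_2).
Here 3·2.75 + 4·32.3 = 137.45, giving q_1* = 0.5238 and q_2* = 0.6984.
Utility at the optimum: U(0.5238, 0.6984) = 2.0953.

V = 2.0953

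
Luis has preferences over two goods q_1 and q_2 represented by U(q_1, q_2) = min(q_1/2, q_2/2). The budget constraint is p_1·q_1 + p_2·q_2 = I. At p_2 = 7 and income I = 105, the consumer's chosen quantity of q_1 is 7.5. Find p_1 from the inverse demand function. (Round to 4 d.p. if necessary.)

With perfect complements, no substitution: consume in ratio q_1:q_2 = 2:2.
Budget: p_1·q_1 + p_2·q_1 = I, so (2·p_1 + 2·p_2)·q_1 = 2·I.
Demand: q_1*(p_1,p_2,I) = 2·I/(2·p_1 + 2·p_2), q_2* = 2·I/(2·p_1 + 2·p_2).
Set q_1* = 7.5 in the demand function and solve for p_1: p_1 = 7.

p_1 = 7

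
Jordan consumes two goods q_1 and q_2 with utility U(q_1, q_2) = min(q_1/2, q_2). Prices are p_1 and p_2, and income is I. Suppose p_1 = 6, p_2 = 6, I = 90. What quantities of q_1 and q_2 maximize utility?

Leontief preferences: the optimum is at the kink where q_1/2 = q_2/1, i.e. q_2 = (1/2)·q_1.
Budget: p_1·q_1 + p_2·(1/2)·q_1 = I, so (2·p_1 + p_2)·q_1 = 2·I.
Demand: q_1*(p_1,p_2,I) = 2·I/(2·p_1 + p_2), q_2* = I/(2·p_1 + p_2).
Here 2·6 + 6 = 18, giving q_1* = 10 and q_2* = 5.

q_1* = 10, q_2* = 5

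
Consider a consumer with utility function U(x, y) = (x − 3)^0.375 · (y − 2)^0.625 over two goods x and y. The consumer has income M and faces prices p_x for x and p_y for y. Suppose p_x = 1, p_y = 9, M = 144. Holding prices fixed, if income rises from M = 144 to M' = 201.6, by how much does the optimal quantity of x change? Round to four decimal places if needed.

Let x' = x−3, y' = y−2. MRS = (3/5)·y'/x' = p_x/p_y.
After buying the subsistence bundle (3, 2), a share 0.375 of the remaining income goes to x: x* = 3 + 0.375·(M − 3p_x − 2p_y)/p_x.
Discretionary income = 144 − 3·1 − 2·9 = 123; x* = 3 + 0.375·123/1 = 49.125.
At M' = 201.6: x* = 70.725. Change: 70.725 − 49.125 = 21.6.

Δx* = 21.6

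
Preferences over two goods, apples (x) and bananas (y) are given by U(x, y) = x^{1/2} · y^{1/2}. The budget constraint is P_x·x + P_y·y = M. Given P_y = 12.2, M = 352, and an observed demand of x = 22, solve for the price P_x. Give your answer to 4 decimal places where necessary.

MU_x/MU_y = (0.5·y)/(0.5·x); tangency sets this equal to P_x/P_y.
So 0.5·P_y·y = 0.5·P_x·x; combined with the budget, a share 0.5 of income goes to x.
Demand: x*(P_x,P_y,M) = 0.5·M/P_x and y* = 0.5·M/P_y.
Set x* = 22 in the demand function and solve for P_x: P_x = 8.

P_x = 8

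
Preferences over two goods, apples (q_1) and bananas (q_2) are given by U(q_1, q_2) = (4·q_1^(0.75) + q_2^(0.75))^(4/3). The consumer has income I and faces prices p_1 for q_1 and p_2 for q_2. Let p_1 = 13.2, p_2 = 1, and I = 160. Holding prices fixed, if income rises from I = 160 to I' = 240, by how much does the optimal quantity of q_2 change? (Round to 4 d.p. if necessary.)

MRS = MU_q_1/MU_q_2 = 4·(q_2/q_1)^(0.25). Set equal to p_1/p_2.
Solve for the ratio: q_2/q_1 = [(1/4)·p_1/p_2]^(4).
Substitute q_2 = (q_2/q_1)·q_1 into the budget: q_1* = I/(p_1 + p_2·(q_2/q_1)).
Numerically q_2/q_1 = 118.5921, so q_1* = 160/(13.2 + 1·118.5921) = 1.214 and q_2* = 118.5921·1.214 = 143.9748.
At I' = 240: q_2* = 215.9621. Change: 215.9621 − 143.9748 = 71.9874.

Δq_2* = 71.9874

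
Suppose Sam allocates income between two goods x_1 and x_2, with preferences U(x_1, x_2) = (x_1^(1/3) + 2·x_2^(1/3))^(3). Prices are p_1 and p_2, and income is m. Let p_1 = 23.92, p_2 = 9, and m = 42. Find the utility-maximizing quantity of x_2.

x_2* = 3.835

MRS = MU_x_1/MU_x_2 = (1/2)·(x_2/x_1)^(2/3). Set equal to p_1/p_2.
Hence x_2/x_1 = (2·p_1/p_2)^(1/(2/3)), i.e. raised to the 1.5 power.
With the ratio pinned down, the budget gives x_1* = m/(p_1 + p_2·(x_2/x_1)) and x_2* = (x_2/x_1)·x_1*.
Numerically x_2/x_1 = 12.255273, so x_1* = 42/(23.92 + 9·12.255273) = 0.3129 and x_2* = 12.255273·0.3129 = 3.835.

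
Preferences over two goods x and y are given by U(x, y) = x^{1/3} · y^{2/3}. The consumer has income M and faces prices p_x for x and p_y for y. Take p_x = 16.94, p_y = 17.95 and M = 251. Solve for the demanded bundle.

MU_x/MU_y = (1/3·y)/(2/3·x); tangency sets this equal to p_x/p_y.
So 1/3·p_y·y = 2/3·p_x·x; combined with the budget, a share 1/3 of income goes to x.
Demand: x*(p_x,p_y,M) = 1/3·M/p_x and y* = 2/3·M/p_y.
At p_x=16.94, p_y=17.95, M=251: x* = 1/3·251/16.94 = 4.939, y* = 9.3222.

x* = 4.939, y* = 9.3222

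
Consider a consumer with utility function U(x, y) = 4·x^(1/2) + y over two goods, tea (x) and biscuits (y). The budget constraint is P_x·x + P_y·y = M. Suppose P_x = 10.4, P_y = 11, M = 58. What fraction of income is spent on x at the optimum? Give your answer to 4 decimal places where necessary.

share on x = 0.8024

Utility is quasi-linear in y; the FOC for x is 2/√x = P_x/P_y.
Thus x* = (2·P_y/P_x)² — independent of M — with the rest of income spent on y.
Plugging in: x* = (2·11/10.4)² = 4.4749, y* = 1.042.
Expenditure on x: 10.4·4.4749 = 46.5385; share = 0.8024.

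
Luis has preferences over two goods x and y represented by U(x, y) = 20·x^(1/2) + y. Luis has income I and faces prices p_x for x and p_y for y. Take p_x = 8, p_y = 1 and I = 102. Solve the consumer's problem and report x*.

x* = 1.5625

Utility is quasi-linear in y; the FOC for x is 10/√x = p_x/p_y.
Solve: √x = 10·p_y/p_x, so x*(p_x,p_y) = (10·p_y/p_x)², and y* = (I − p_x·x*)/p_y.
Plugging in: x* = (10·1/8)² = 1.5625.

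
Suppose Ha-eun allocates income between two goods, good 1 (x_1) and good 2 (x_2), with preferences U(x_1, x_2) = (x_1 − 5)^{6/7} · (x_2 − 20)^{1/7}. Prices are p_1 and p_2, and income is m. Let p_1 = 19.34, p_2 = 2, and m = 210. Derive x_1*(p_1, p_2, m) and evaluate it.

MRS = 6·(x_2−20)/(x_1−5). Tangency with p_1/p_2 gives x_2−20 = (1/6)·(p_1/p_2)·(x_1−5).
Substituting into the budget: x_1* = 5 + 6/7·(m − 5·p_1 − 20·p_2)/p_1, and x_2* = 20 + 1/7·(…)/p_2.
Discretionary income = 210 − 5·19.34 − 20·2 = 73.3; x_1* = 5 + 6/7·73.3/19.34 = 8.2486.

x_1* = 8.2486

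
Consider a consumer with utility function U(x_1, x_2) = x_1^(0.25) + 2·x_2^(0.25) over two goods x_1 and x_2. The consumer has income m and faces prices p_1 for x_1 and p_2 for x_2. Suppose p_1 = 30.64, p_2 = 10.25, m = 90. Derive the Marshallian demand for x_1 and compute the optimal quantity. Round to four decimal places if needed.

MU_x_1 ∝ x_1^(-0.75), MU_x_2 ∝ 2·x_2^(-0.75), so MRS = (1/2)·(x_2/x_1)^(0.75) = p_1/p_2.
Hence x_2/x_1 = (2·p_1/p_2)^(1/(0.75)), i.e. raised to the 4/3 power.
Substitute x_2 = (x_2/x_1)·x_1 into the budget: x_1* = m/(p_1 + p_2·(x_2/x_1)).
Numerically x_2/x_1 = 10.850752, so x_1* = 90/(30.64 + 10.25·10.850752) = 0.6344.

x_1* = 0.6344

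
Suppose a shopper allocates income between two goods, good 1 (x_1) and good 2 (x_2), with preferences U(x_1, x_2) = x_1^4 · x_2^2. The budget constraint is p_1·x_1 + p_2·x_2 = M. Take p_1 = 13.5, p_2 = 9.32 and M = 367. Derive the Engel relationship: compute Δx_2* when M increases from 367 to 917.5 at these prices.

Demand: x_1*(p_1,p_2,M) = 2/3·M/p_1 and x_2* = 1/3·M/p_2.
At p_1=13.5, p_2=9.32, M=367: x_2* = 1/3·367/9.32 = 13.1259.
At M' = 917.5: x_2* = 32.8147. Change: 32.8147 − 13.1259 = 19.6888.

Δx_2* = 19.6888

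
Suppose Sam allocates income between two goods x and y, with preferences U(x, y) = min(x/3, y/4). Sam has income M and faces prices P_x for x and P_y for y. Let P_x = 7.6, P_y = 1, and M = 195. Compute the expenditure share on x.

share on x = 0.8507

With perfect complements, no substitution: consume in ratio x:y = 3:4.
Budget: P_x·x + P_y·(4/3)·x = M, so (3·P_x + 4·P_y)·x = 3·M.
Demand: x*(P_x,P_y,M) = 3·M/(3·P_x + 4·P_y), y* = 4·M/(3·P_x + 4·P_y).
Here 3·7.6 + 4·1 = 26.8, giving x* = 21.8284 and y* = 29.1045.
Expenditure on x: 7.6·21.8284 = 165.8955; share = 0.8507.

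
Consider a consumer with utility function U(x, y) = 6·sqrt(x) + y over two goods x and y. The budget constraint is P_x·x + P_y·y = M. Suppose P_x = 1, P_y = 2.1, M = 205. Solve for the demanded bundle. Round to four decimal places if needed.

x* = 39.69, y* = 78.719

Set MRS = P_x/P_y: 3·x^(−1/2) = P_x/P_y.
Thus x* = (3·P_y/P_x)² — independent of M — with the rest of income spent on y.
Plugging in: x* = (3·2.1/1)² = 39.69, y* = 78.719.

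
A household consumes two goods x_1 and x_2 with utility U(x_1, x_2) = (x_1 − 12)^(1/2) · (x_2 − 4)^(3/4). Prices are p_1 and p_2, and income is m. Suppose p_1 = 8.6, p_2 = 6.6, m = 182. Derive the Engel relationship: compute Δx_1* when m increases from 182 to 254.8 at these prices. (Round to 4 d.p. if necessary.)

MRS = (2/3)·(x_2−4)/(x_1−12). Tangency with p_1/p_2 gives x_2−4 = (3/2)·(p_1/p_2)·(x_1−12).
After buying the subsistence bundle (12, 4), a share 0.4 of the remaining income goes to x_1: x_1* = 12 + 0.4·(m − 12p_1 − 4p_2)/p_1.
Discretionary income = 182 − 12·8.6 − 4·6.6 = 52.4; x_1* = 12 + 0.4·52.4/8.6 = 14.4372.
At m' = 254.8: x_1* = 17.8233. Change: 17.8233 − 14.4372 = 3.386.

Δx_1* = 3.386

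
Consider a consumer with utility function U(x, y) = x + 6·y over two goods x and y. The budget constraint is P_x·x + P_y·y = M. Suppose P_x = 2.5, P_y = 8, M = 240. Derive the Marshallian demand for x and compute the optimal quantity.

x* = 0

Perfect substitutes: compare marginal utility per dollar. 1/P_x vs 6/P_y → 0.4 vs 0.75.
y gives more utility per dollar, so spend all income on y: y* = M/P_y, x* = 0.
Numerically: x* = 0, y* = 30.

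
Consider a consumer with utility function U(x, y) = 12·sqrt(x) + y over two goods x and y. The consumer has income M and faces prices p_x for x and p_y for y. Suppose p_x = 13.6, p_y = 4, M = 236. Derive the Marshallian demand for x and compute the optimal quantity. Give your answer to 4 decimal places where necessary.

MU_x = 6/√x, MU_y = 1. Tangency: 6/√x = p_x/p_y.
Solve: √x = 6·p_y/p_x, so x*(p_x,p_y) = (6·p_y/p_x)², and y* = (M − p_x·x*)/p_y.
Plugging in: x* = (6·4/13.6)² = 3.1142.

x* = 3.1142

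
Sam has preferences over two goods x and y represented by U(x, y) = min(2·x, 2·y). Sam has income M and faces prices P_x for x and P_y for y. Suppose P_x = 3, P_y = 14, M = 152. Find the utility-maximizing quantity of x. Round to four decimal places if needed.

x* = 8.9412

Here 2·3 + 2·14 = 34, giving x* = 8.9412.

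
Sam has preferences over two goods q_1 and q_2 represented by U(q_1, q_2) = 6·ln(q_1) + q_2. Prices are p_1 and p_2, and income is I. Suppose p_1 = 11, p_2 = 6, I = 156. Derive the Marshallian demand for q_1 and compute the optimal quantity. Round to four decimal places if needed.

MU_q_1 = 6/q_1, MU_q_2 = 1. Tangency: 6/q_1 = p_1/p_2.
So q_1*(p_1,p_2) = 6·p_2/p_1, independent of income; and q_2* = (I − 6·p_2)/p_2.
At the given prices: q_1* = 6·6/11 = 3.2727.

q_1* = 3.2727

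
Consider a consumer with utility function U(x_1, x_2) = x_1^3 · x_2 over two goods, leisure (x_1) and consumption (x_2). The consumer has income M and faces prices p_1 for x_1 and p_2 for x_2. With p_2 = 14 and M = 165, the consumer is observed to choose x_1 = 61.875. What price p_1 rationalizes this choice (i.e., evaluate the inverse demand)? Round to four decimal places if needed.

p_1 = 2

Tangency: MRS = 3·x_2/x_1 = p_1/p_2.
Rearranging, p_2·x_2 = (1/3)·p_1·x_1. Substituting into the budget gives p_1·x_1·(1 + (1/3)) = M.
Demand: x_1*(p_1,p_2,M) = 0.75·M/p_1 and x_2* = 0.25·M/p_2.
Set x_1* = 61.875 in the demand function and solve for p_1: p_1 = 2.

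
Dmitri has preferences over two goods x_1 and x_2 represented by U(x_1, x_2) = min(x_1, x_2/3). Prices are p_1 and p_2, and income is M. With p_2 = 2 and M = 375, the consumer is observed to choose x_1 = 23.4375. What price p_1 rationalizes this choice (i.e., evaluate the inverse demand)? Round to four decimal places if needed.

With perfect complements, no substitution: consume in ratio x_1:x_2 = 1:3.
Budget: p_1·x_1 + p_2·3·x_1 = M, so (p_1 + 3·p_2)·x_1 = M.
Demand: x_1*(p_1,p_2,M) = M/(p_1 + 3·p_2), x_2* = 3·M/(p_1 + 3·p_2).
Set x_1* = 23.4375 in the demand function and solve for p_1: p_1 = 10.

p_1 = 10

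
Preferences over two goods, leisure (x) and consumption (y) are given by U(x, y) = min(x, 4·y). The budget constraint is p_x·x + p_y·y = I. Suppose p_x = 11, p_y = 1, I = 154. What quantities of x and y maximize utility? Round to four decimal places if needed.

x* = 13.6889, y* = 3.4222

Demand: x*(p_x,p_y,I) = 4·I/(4·p_x + p_y), y* = I/(4·p_x + p_y).
Here 4·11 + 1 = 45, giving x* = 13.6889 and y* = 3.4222.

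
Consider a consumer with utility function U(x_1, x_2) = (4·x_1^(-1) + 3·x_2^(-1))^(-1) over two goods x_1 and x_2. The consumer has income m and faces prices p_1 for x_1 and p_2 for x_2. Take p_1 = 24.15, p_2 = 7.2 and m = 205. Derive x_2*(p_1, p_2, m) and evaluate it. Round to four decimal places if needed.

x_2* = 9.1411

From the CES first-order condition, (4/3)·(x_2/x_1)^(2) = p_1/p_2.
Solve for the ratio: x_2/x_1 = [(3/4)·p_1/p_2]^(0.5).
Substitute x_2 = (x_2/x_1)·x_1 into the budget: x_1* = m/(p_1 + p_2·(x_2/x_1)).
Numerically x_2/x_1 = 1.586072, so x_1* = 205/(24.15 + 7.2·1.586072) = 5.7633 and x_2* = 1.586072·5.7633 = 9.1411.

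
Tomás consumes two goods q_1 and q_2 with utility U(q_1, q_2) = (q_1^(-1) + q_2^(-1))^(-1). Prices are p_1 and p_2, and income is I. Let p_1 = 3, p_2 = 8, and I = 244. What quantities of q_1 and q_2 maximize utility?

q_1* = 30.8901, q_2* = 18.9162

From the CES first-order condition, (q_2/q_1)^(2) = p_1/p_2.
Hence q_2/q_1 = (p_1/p_2)^(1/(2)), i.e. raised to the 0.5 power.
Substitute q_2 = (q_2/q_1)·q_1 into the budget: q_1* = I/(p_1 + p_2·(q_2/q_1)).
Numerically q_2/q_1 = 0.612372, so q_1* = 244/(3 + 8·0.612372) = 30.8901 and q_2* = 0.612372·30.8901 = 18.9162.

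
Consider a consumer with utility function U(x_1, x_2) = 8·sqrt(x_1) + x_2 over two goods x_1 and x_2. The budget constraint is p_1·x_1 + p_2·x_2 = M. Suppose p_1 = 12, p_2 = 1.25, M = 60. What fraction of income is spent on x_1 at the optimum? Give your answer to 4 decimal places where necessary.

share on x_1 = 0.0347

MU_x_1 = 4/√x_1, MU_x_2 = 1. Tangency: 4/√x_1 = p_1/p_2.
Thus x_1* = (4·p_2/p_1)² — independent of M — with the rest of income spent on x_2.
Plugging in: x_1* = (4·1.25/12)² = 0.1736, x_2* = 46.3333.
Expenditure on x_1: 12·0.1736 = 2.0833; share = 0.0347.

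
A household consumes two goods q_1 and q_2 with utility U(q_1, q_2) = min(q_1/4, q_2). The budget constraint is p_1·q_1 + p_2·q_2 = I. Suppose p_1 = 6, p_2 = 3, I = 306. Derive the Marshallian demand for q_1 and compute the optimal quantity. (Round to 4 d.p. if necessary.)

With perfect complements, no substitution: consume in ratio q_1:q_2 = 4:1.
Budget: p_1·q_1 + p_2·(1/4)·q_1 = I, so (4·p_1 + p_2)·q_1 = 4·I.
Demand: q_1*(p_1,p_2,I) = 4·I/(4·p_1 + p_2), q_2* = I/(4·p_1 + p_2).
Here 4·6 + 3 = 27, giving q_1* = 45.3333.

q_1* = 45.3333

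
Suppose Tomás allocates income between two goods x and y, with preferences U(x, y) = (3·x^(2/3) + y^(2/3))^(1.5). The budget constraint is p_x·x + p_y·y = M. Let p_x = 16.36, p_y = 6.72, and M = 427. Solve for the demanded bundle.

x* = 21.4022, y* = 11.4376

From the CES first-order condition, 3·(y/x)^(1/3) = p_x/p_y.
Hence y/x = ((1/3)·p_x/p_y)^(1/(1/3)), i.e. raised to the 3 power.
With the ratio pinned down, the budget gives x* = M/(p_x + p_y·(y/x)) and y* = (y/x)·x*.
Numerically y/x = 0.534415, so x* = 427/(16.36 + 6.72·0.534415) = 21.4022 and y* = 0.534415·21.4022 = 11.4376.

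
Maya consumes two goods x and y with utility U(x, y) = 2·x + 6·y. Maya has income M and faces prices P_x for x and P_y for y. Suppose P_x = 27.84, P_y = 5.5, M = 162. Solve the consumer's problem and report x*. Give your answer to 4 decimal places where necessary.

x* = 0

Perfect substitutes: compare marginal utility per dollar. 2/P_x vs 6/P_y → 0.0718 vs 1.0909.
y gives more utility per dollar, so spend all income on y: y* = M/P_y, x* = 0.
Numerically: x* = 0, y* = 29.4545.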